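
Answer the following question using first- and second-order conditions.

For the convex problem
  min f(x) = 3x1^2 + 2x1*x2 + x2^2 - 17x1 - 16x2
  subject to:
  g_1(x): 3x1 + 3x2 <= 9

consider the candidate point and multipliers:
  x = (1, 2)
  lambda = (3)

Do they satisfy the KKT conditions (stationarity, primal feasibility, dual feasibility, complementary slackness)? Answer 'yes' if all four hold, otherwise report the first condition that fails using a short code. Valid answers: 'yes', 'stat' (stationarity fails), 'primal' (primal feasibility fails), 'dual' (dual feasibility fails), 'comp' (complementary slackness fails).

Gradient of f: grad f(x) = Q x + c = (-7, -10)
Constraint values g_i(x) = a_i^T x - b_i:
  g_1((1, 2)) = 0
Stationarity residual: grad f(x) + sum_i lambda_i a_i = (2, -1)
  -> stationarity FAILS
Primal feasibility (all g_i <= 0): OK
Dual feasibility (all lambda_i >= 0): OK
Complementary slackness (lambda_i * g_i(x) = 0 for all i): OK

Verdict: the first failing condition is stationarity -> stat.

stat


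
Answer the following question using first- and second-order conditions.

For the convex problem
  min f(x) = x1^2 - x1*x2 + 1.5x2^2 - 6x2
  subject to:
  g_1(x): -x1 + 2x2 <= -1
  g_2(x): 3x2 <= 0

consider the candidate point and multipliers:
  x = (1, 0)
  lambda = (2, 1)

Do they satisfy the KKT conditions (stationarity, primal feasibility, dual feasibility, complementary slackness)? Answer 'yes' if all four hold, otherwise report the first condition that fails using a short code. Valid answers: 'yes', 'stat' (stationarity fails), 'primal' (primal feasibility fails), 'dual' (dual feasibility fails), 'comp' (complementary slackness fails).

Gradient of f: grad f(x) = Q x + c = (2, -7)
Constraint values g_i(x) = a_i^T x - b_i:
  g_1((1, 0)) = 0
  g_2((1, 0)) = 0
Stationarity residual: grad f(x) + sum_i lambda_i a_i = (0, 0)
  -> stationarity OK
Primal feasibility (all g_i <= 0): OK
Dual feasibility (all lambda_i >= 0): OK
Complementary slackness (lambda_i * g_i(x) = 0 for all i): OK

Verdict: yes, KKT holds.

yes


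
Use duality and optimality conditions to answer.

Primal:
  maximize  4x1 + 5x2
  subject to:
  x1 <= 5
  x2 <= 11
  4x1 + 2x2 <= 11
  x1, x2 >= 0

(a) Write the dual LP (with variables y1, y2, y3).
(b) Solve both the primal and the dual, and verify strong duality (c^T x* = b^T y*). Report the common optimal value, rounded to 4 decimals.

The standard primal-dual pair for 'max c^T x s.t. A x <= b, x >= 0' is:
  Dual:  min b^T y  s.t.  A^T y >= c,  y >= 0.

So the dual LP is:
  minimize  5y1 + 11y2 + 11y3
  subject to:
    y1 + 4y3 >= 4
    y2 + 2y3 >= 5
    y1, y2, y3 >= 0

Solving the primal: x* = (0, 5.5).
  primal value c^T x* = 27.5.
Solving the dual: y* = (0, 0, 2.5).
  dual value b^T y* = 27.5.
Strong duality: c^T x* = b^T y*. Confirmed.

27.5


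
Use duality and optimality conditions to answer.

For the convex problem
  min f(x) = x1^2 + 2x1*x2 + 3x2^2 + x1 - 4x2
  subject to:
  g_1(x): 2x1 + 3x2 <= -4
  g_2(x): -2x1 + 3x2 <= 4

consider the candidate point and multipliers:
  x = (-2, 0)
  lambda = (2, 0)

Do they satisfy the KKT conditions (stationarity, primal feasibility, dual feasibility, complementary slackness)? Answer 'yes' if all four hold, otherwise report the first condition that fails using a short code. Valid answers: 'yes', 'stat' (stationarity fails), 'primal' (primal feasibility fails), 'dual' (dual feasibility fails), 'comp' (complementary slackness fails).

Gradient of f: grad f(x) = Q x + c = (-3, -8)
Constraint values g_i(x) = a_i^T x - b_i:
  g_1((-2, 0)) = 0
  g_2((-2, 0)) = 0
Stationarity residual: grad f(x) + sum_i lambda_i a_i = (1, -2)
  -> stationarity FAILS
Primal feasibility (all g_i <= 0): OK
Dual feasibility (all lambda_i >= 0): OK
Complementary slackness (lambda_i * g_i(x) = 0 for all i): OK

Verdict: the first failing condition is stationarity -> stat.

stat


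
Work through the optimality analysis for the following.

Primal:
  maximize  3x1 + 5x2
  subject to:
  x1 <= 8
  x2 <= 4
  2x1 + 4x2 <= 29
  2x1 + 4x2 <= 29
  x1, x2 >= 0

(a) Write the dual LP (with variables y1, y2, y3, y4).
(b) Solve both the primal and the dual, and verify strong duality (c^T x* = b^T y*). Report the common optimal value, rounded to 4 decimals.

The standard primal-dual pair for 'max c^T x s.t. A x <= b, x >= 0' is:
  Dual:  min b^T y  s.t.  A^T y >= c,  y >= 0.

So the dual LP is:
  minimize  8y1 + 4y2 + 29y3 + 29y4
  subject to:
    y1 + 2y3 + 2y4 >= 3
    y2 + 4y3 + 4y4 >= 5
    y1, y2, y3, y4 >= 0

Solving the primal: x* = (8, 3.25).
  primal value c^T x* = 40.25.
Solving the dual: y* = (0.5, 0, 1.25, 0).
  dual value b^T y* = 40.25.
Strong duality: c^T x* = b^T y*. Confirmed.

40.25


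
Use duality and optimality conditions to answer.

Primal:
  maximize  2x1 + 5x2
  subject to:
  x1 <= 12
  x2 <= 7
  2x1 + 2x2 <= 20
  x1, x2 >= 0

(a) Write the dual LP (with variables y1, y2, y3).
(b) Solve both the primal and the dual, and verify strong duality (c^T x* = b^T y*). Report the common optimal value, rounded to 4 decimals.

The standard primal-dual pair for 'max c^T x s.t. A x <= b, x >= 0' is:
  Dual:  min b^T y  s.t.  A^T y >= c,  y >= 0.

So the dual LP is:
  minimize  12y1 + 7y2 + 20y3
  subject to:
    y1 + 2y3 >= 2
    y2 + 2y3 >= 5
    y1, y2, y3 >= 0

Solving the primal: x* = (3, 7).
  primal value c^T x* = 41.
Solving the dual: y* = (0, 3, 1).
  dual value b^T y* = 41.
Strong duality: c^T x* = b^T y*. Confirmed.

41


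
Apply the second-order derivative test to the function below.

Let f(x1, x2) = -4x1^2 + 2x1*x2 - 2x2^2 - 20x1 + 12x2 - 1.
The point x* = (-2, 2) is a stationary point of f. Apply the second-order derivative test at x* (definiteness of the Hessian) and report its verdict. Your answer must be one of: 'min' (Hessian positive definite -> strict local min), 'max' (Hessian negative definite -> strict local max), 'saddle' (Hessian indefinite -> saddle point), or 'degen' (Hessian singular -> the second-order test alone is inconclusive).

Compute the Hessian H = grad^2 f:
  H = [[-8, 2], [2, -4]]
Verify stationarity: grad f(x*) = H x* + g = (0, 0).
Eigenvalues of H: -8.8284, -3.1716.
Both eigenvalues < 0, so H is negative definite -> x* is a strict local max.

max


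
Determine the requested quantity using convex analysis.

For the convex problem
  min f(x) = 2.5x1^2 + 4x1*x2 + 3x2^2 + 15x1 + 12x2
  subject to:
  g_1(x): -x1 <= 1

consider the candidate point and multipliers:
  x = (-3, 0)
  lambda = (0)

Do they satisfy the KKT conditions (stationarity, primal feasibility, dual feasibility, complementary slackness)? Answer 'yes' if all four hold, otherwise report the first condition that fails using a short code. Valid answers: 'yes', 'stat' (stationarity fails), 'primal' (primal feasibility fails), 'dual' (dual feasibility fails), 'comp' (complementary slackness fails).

Gradient of f: grad f(x) = Q x + c = (0, 0)
Constraint values g_i(x) = a_i^T x - b_i:
  g_1((-3, 0)) = 2
Stationarity residual: grad f(x) + sum_i lambda_i a_i = (0, 0)
  -> stationarity OK
Primal feasibility (all g_i <= 0): FAILS
Dual feasibility (all lambda_i >= 0): OK
Complementary slackness (lambda_i * g_i(x) = 0 for all i): OK

Verdict: the first failing condition is primal_feasibility -> primal.

primal


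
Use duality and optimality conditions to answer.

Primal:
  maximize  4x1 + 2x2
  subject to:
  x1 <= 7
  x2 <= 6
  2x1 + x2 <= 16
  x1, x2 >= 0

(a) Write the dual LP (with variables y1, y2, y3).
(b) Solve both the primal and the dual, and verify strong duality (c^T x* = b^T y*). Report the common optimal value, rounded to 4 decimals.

The standard primal-dual pair for 'max c^T x s.t. A x <= b, x >= 0' is:
  Dual:  min b^T y  s.t.  A^T y >= c,  y >= 0.

So the dual LP is:
  minimize  7y1 + 6y2 + 16y3
  subject to:
    y1 + 2y3 >= 4
    y2 + y3 >= 2
    y1, y2, y3 >= 0

Solving the primal: x* = (5, 6).
  primal value c^T x* = 32.
Solving the dual: y* = (0, 0, 2).
  dual value b^T y* = 32.
Strong duality: c^T x* = b^T y*. Confirmed.

32


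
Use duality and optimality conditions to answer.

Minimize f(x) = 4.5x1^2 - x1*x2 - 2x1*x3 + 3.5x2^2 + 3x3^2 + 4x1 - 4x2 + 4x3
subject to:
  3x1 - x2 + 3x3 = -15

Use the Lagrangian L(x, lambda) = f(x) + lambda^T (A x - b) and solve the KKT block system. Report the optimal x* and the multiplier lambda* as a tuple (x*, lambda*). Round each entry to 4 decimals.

Form the Lagrangian:
  L(x, lambda) = (1/2) x^T Q x + c^T x + lambda^T (A x - b)
Stationarity (grad_x L = 0): Q x + c + A^T lambda = 0.
Primal feasibility: A x = b.

This gives the KKT block system:
  [ Q   A^T ] [ x     ]   [-c ]
  [ A    0  ] [ lambda ] = [ b ]

Solving the linear system:
  x*      = (-1.9681, 0.7109, -2.795)
  lambda* = (2.9445)
  f(x*)   = 11.1361

x* = (-1.9681, 0.7109, -2.795), lambda* = (2.9445)


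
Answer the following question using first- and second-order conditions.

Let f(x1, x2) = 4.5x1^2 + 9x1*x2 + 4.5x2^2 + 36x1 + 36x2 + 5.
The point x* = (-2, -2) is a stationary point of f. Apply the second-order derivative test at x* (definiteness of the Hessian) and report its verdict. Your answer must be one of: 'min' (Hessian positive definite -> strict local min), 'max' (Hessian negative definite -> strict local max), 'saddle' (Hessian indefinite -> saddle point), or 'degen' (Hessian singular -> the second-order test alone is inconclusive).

Compute the Hessian H = grad^2 f:
  H = [[9, 9], [9, 9]]
Verify stationarity: grad f(x*) = H x* + g = (0, 0).
Eigenvalues of H: 0, 18.
H has a zero eigenvalue (singular; positive semidefinite but not definite), so H is neither positive definite, negative definite, nor indefinite. The second-order test alone is inconclusive -> degen.
(Indeed, f is constant along the null direction of H through x*, so x* is not a strict local extremum.)

degen


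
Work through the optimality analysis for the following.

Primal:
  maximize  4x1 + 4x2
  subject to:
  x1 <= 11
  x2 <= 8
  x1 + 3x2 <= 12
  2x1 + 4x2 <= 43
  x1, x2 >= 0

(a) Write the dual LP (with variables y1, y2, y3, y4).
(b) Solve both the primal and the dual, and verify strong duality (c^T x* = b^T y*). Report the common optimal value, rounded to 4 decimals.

The standard primal-dual pair for 'max c^T x s.t. A x <= b, x >= 0' is:
  Dual:  min b^T y  s.t.  A^T y >= c,  y >= 0.

So the dual LP is:
  minimize  11y1 + 8y2 + 12y3 + 43y4
  subject to:
    y1 + y3 + 2y4 >= 4
    y2 + 3y3 + 4y4 >= 4
    y1, y2, y3, y4 >= 0

Solving the primal: x* = (11, 0.3333).
  primal value c^T x* = 45.3333.
Solving the dual: y* = (2.6667, 0, 1.3333, 0).
  dual value b^T y* = 45.3333.
Strong duality: c^T x* = b^T y*. Confirmed.

45.3333


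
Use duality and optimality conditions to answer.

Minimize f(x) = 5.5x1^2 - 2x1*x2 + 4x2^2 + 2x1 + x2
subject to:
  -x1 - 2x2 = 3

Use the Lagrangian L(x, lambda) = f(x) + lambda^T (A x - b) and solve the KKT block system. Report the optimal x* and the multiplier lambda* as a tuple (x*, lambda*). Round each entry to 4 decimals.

Form the Lagrangian:
  L(x, lambda) = (1/2) x^T Q x + c^T x + lambda^T (A x - b)
Stationarity (grad_x L = 0): Q x + c + A^T lambda = 0.
Primal feasibility: A x = b.

This gives the KKT block system:
  [ Q   A^T ] [ x     ]   [-c ]
  [ A    0  ] [ lambda ] = [ b ]

Solving the linear system:
  x*      = (-0.7, -1.15)
  lambda* = (-3.4)
  f(x*)   = 3.825

x* = (-0.7, -1.15), lambda* = (-3.4)


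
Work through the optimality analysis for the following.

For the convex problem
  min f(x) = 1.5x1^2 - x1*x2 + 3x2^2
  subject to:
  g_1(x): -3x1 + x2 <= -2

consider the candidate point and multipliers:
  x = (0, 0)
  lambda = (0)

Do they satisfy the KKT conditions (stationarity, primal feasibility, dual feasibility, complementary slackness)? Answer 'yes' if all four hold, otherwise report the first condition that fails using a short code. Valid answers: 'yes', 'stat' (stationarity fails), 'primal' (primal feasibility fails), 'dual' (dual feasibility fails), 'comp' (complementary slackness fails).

Gradient of f: grad f(x) = Q x + c = (0, 0)
Constraint values g_i(x) = a_i^T x - b_i:
  g_1((0, 0)) = 2
Stationarity residual: grad f(x) + sum_i lambda_i a_i = (0, 0)
  -> stationarity OK
Primal feasibility (all g_i <= 0): FAILS
Dual feasibility (all lambda_i >= 0): OK
Complementary slackness (lambda_i * g_i(x) = 0 for all i): OK

Verdict: the first failing condition is primal_feasibility -> primal.

primal


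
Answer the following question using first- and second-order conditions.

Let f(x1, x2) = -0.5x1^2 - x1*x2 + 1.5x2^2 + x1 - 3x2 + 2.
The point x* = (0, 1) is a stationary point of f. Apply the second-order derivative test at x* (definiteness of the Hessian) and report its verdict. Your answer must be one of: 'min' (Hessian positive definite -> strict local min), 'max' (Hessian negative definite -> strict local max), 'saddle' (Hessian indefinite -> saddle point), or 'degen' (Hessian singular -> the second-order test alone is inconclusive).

Compute the Hessian H = grad^2 f:
  H = [[-1, -1], [-1, 3]]
Verify stationarity: grad f(x*) = H x* + g = (0, 0).
Eigenvalues of H: -1.2361, 3.2361.
Eigenvalues have mixed signs, so H is indefinite -> x* is a saddle point.

saddle


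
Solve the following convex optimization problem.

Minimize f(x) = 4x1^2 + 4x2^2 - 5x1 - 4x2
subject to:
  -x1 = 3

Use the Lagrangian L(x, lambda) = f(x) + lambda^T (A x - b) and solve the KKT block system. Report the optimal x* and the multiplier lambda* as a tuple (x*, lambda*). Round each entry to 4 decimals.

Form the Lagrangian:
  L(x, lambda) = (1/2) x^T Q x + c^T x + lambda^T (A x - b)
Stationarity (grad_x L = 0): Q x + c + A^T lambda = 0.
Primal feasibility: A x = b.

This gives the KKT block system:
  [ Q   A^T ] [ x     ]   [-c ]
  [ A    0  ] [ lambda ] = [ b ]

Solving the linear system:
  x*      = (-3, 0.5)
  lambda* = (-29)
  f(x*)   = 50

x* = (-3, 0.5), lambda* = (-29)


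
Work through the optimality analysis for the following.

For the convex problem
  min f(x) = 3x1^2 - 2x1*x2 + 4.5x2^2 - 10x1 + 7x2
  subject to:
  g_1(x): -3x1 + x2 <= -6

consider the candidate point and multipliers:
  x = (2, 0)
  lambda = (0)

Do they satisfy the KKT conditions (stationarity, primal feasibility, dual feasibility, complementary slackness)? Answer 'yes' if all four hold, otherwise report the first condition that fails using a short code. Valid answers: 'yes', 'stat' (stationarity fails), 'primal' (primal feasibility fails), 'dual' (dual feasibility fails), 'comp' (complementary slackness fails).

Gradient of f: grad f(x) = Q x + c = (2, 3)
Constraint values g_i(x) = a_i^T x - b_i:
  g_1((2, 0)) = 0
Stationarity residual: grad f(x) + sum_i lambda_i a_i = (2, 3)
  -> stationarity FAILS
Primal feasibility (all g_i <= 0): OK
Dual feasibility (all lambda_i >= 0): OK
Complementary slackness (lambda_i * g_i(x) = 0 for all i): OK

Verdict: the first failing condition is stationarity -> stat.

stat


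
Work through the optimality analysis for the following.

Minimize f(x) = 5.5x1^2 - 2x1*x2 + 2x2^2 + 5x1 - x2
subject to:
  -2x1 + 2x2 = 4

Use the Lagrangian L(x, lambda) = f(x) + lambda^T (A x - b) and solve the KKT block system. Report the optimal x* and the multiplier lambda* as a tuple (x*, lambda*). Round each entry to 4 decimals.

Form the Lagrangian:
  L(x, lambda) = (1/2) x^T Q x + c^T x + lambda^T (A x - b)
Stationarity (grad_x L = 0): Q x + c + A^T lambda = 0.
Primal feasibility: A x = b.

This gives the KKT block system:
  [ Q   A^T ] [ x     ]   [-c ]
  [ A    0  ] [ lambda ] = [ b ]

Solving the linear system:
  x*      = (-0.7273, 1.2727)
  lambda* = (-2.7727)
  f(x*)   = 3.0909

x* = (-0.7273, 1.2727), lambda* = (-2.7727)


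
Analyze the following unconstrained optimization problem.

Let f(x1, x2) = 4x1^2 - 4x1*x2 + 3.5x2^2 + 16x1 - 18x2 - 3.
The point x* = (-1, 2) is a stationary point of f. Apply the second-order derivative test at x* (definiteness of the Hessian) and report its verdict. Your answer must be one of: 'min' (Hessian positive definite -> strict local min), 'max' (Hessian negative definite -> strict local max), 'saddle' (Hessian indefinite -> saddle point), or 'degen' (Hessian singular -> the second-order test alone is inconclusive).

Compute the Hessian H = grad^2 f:
  H = [[8, -4], [-4, 7]]
Verify stationarity: grad f(x*) = H x* + g = (0, 0).
Eigenvalues of H: 3.4689, 11.5311.
Both eigenvalues > 0, so H is positive definite -> x* is a strict local min.

min


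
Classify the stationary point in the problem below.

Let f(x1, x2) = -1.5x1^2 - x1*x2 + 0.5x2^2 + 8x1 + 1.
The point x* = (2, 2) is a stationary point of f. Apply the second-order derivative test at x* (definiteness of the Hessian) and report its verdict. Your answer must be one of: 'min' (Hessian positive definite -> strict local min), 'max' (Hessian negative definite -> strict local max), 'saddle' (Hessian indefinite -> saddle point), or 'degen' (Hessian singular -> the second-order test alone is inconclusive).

Compute the Hessian H = grad^2 f:
  H = [[-3, -1], [-1, 1]]
Verify stationarity: grad f(x*) = H x* + g = (0, 0).
Eigenvalues of H: -3.2361, 1.2361.
Eigenvalues have mixed signs, so H is indefinite -> x* is a saddle point.

saddle


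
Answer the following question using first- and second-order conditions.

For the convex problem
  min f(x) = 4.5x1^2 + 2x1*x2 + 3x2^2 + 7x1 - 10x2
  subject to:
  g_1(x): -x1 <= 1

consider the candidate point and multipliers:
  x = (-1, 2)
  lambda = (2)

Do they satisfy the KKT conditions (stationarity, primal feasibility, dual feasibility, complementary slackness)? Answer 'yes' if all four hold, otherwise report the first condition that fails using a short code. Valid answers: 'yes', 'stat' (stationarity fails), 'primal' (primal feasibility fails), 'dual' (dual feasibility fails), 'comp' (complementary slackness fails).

Gradient of f: grad f(x) = Q x + c = (2, 0)
Constraint values g_i(x) = a_i^T x - b_i:
  g_1((-1, 2)) = 0
Stationarity residual: grad f(x) + sum_i lambda_i a_i = (0, 0)
  -> stationarity OK
Primal feasibility (all g_i <= 0): OK
Dual feasibility (all lambda_i >= 0): OK
Complementary slackness (lambda_i * g_i(x) = 0 for all i): OK

Verdict: yes, KKT holds.

yes


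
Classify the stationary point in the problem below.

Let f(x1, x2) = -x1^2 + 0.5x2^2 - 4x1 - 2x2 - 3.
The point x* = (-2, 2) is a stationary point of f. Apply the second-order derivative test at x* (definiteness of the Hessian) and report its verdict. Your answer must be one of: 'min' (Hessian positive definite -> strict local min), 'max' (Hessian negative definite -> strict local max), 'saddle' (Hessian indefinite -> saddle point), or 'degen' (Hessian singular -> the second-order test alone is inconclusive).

Compute the Hessian H = grad^2 f:
  H = [[-2, 0], [0, 1]]
Verify stationarity: grad f(x*) = H x* + g = (0, 0).
Eigenvalues of H: -2, 1.
Eigenvalues have mixed signs, so H is indefinite -> x* is a saddle point.

saddle


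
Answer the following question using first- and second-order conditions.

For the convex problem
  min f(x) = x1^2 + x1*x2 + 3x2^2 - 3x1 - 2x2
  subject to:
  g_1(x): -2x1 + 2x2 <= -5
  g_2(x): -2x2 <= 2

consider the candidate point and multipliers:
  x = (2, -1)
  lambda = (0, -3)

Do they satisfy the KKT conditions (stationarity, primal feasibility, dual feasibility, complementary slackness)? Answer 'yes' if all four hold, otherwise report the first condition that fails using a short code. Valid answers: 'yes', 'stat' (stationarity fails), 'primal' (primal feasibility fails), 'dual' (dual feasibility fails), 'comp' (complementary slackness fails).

Gradient of f: grad f(x) = Q x + c = (0, -6)
Constraint values g_i(x) = a_i^T x - b_i:
  g_1((2, -1)) = -1
  g_2((2, -1)) = 0
Stationarity residual: grad f(x) + sum_i lambda_i a_i = (0, 0)
  -> stationarity OK
Primal feasibility (all g_i <= 0): OK
Dual feasibility (all lambda_i >= 0): FAILS
Complementary slackness (lambda_i * g_i(x) = 0 for all i): OK

Verdict: the first failing condition is dual_feasibility -> dual.

dual


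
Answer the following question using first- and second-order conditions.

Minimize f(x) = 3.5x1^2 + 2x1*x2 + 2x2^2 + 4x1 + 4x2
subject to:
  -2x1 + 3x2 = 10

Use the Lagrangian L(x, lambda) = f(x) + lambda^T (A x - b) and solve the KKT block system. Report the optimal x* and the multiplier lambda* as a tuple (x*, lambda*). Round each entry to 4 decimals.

Form the Lagrangian:
  L(x, lambda) = (1/2) x^T Q x + c^T x + lambda^T (A x - b)
Stationarity (grad_x L = 0): Q x + c + A^T lambda = 0.
Primal feasibility: A x = b.

This gives the KKT block system:
  [ Q   A^T ] [ x     ]   [-c ]
  [ A    0  ] [ lambda ] = [ b ]

Solving the linear system:
  x*      = (-1.9417, 2.0388)
  lambda* = (-2.7573)
  f(x*)   = 13.9806

x* = (-1.9417, 2.0388), lambda* = (-2.7573)


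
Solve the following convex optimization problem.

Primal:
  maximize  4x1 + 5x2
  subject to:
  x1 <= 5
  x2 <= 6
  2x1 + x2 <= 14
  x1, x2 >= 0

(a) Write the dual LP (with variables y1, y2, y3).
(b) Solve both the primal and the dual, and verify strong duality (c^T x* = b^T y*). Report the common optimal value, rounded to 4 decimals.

The standard primal-dual pair for 'max c^T x s.t. A x <= b, x >= 0' is:
  Dual:  min b^T y  s.t.  A^T y >= c,  y >= 0.

So the dual LP is:
  minimize  5y1 + 6y2 + 14y3
  subject to:
    y1 + 2y3 >= 4
    y2 + y3 >= 5
    y1, y2, y3 >= 0

Solving the primal: x* = (4, 6).
  primal value c^T x* = 46.
Solving the dual: y* = (0, 3, 2).
  dual value b^T y* = 46.
Strong duality: c^T x* = b^T y*. Confirmed.

46


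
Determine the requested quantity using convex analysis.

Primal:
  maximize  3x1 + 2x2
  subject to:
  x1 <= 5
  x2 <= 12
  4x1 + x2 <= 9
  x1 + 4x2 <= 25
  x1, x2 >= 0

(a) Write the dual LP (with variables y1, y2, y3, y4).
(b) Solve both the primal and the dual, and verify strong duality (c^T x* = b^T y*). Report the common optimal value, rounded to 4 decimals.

The standard primal-dual pair for 'max c^T x s.t. A x <= b, x >= 0' is:
  Dual:  min b^T y  s.t.  A^T y >= c,  y >= 0.

So the dual LP is:
  minimize  5y1 + 12y2 + 9y3 + 25y4
  subject to:
    y1 + 4y3 + y4 >= 3
    y2 + y3 + 4y4 >= 2
    y1, y2, y3, y4 >= 0

Solving the primal: x* = (0.7333, 6.0667).
  primal value c^T x* = 14.3333.
Solving the dual: y* = (0, 0, 0.6667, 0.3333).
  dual value b^T y* = 14.3333.
Strong duality: c^T x* = b^T y*. Confirmed.

14.3333


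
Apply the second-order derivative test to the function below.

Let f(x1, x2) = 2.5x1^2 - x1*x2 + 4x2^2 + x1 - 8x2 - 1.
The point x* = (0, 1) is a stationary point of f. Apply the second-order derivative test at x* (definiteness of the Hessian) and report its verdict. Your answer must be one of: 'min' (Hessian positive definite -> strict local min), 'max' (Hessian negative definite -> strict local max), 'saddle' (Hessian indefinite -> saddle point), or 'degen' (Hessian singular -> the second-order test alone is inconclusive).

Compute the Hessian H = grad^2 f:
  H = [[5, -1], [-1, 8]]
Verify stationarity: grad f(x*) = H x* + g = (0, 0).
Eigenvalues of H: 4.6972, 8.3028.
Both eigenvalues > 0, so H is positive definite -> x* is a strict local min.

min


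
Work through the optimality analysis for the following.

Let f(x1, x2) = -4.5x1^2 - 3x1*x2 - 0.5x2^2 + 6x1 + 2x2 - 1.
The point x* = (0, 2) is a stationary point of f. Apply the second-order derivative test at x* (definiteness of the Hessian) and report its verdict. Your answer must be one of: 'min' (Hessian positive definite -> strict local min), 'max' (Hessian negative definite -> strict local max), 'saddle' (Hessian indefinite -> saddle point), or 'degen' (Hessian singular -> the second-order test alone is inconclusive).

Compute the Hessian H = grad^2 f:
  H = [[-9, -3], [-3, -1]]
Verify stationarity: grad f(x*) = H x* + g = (0, 0).
Eigenvalues of H: -10, 0.
H has a zero eigenvalue (singular; negative semidefinite but not definite), so H is neither positive definite, negative definite, nor indefinite. The second-order test alone is inconclusive -> degen.
(Indeed, f is constant along the null direction of H through x*, so x* is not a strict local extremum.)

degen


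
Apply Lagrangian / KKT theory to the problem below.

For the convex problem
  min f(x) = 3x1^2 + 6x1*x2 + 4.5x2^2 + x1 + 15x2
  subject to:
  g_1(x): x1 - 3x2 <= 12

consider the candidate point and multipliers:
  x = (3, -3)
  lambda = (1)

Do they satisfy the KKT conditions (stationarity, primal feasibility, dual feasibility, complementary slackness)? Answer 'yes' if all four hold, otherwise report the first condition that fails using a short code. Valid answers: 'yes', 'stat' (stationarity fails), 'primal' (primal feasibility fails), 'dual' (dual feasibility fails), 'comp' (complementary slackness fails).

Gradient of f: grad f(x) = Q x + c = (1, 6)
Constraint values g_i(x) = a_i^T x - b_i:
  g_1((3, -3)) = 0
Stationarity residual: grad f(x) + sum_i lambda_i a_i = (2, 3)
  -> stationarity FAILS
Primal feasibility (all g_i <= 0): OK
Dual feasibility (all lambda_i >= 0): OK
Complementary slackness (lambda_i * g_i(x) = 0 for all i): OK

Verdict: the first failing condition is stationarity -> stat.

stat


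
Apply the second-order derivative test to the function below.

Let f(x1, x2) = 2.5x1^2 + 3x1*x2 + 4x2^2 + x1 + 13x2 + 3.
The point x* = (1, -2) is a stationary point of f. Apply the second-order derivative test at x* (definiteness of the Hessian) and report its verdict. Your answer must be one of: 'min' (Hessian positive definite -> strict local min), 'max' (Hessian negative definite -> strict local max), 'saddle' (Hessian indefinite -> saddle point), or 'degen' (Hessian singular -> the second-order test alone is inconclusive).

Compute the Hessian H = grad^2 f:
  H = [[5, 3], [3, 8]]
Verify stationarity: grad f(x*) = H x* + g = (0, 0).
Eigenvalues of H: 3.1459, 9.8541.
Both eigenvalues > 0, so H is positive definite -> x* is a strict local min.

min


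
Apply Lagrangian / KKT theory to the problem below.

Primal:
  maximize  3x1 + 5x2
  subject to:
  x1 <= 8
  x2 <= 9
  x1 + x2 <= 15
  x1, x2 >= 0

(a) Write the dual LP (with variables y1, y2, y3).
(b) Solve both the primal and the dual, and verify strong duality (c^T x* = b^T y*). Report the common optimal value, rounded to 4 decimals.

The standard primal-dual pair for 'max c^T x s.t. A x <= b, x >= 0' is:
  Dual:  min b^T y  s.t.  A^T y >= c,  y >= 0.

So the dual LP is:
  minimize  8y1 + 9y2 + 15y3
  subject to:
    y1 + y3 >= 3
    y2 + y3 >= 5
    y1, y2, y3 >= 0

Solving the primal: x* = (6, 9).
  primal value c^T x* = 63.
Solving the dual: y* = (0, 2, 3).
  dual value b^T y* = 63.
Strong duality: c^T x* = b^T y*. Confirmed.

63


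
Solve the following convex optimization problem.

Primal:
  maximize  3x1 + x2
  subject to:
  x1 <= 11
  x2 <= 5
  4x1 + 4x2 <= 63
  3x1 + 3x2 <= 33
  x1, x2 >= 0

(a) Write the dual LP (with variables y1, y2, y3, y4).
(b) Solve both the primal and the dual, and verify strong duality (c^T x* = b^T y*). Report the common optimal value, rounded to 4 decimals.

The standard primal-dual pair for 'max c^T x s.t. A x <= b, x >= 0' is:
  Dual:  min b^T y  s.t.  A^T y >= c,  y >= 0.

So the dual LP is:
  minimize  11y1 + 5y2 + 63y3 + 33y4
  subject to:
    y1 + 4y3 + 3y4 >= 3
    y2 + 4y3 + 3y4 >= 1
    y1, y2, y3, y4 >= 0

Solving the primal: x* = (11, 0).
  primal value c^T x* = 33.
Solving the dual: y* = (2, 0, 0, 0.3333).
  dual value b^T y* = 33.
Strong duality: c^T x* = b^T y*. Confirmed.

33


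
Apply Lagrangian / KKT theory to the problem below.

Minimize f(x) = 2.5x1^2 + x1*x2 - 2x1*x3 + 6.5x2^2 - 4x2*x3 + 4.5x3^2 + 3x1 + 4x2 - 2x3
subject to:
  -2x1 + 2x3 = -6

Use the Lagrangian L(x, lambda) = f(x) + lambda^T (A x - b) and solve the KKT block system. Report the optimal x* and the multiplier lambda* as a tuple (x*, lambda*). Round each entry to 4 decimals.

Form the Lagrangian:
  L(x, lambda) = (1/2) x^T Q x + c^T x + lambda^T (A x - b)
Stationarity (grad_x L = 0): Q x + c + A^T lambda = 0.
Primal feasibility: A x = b.

This gives the KKT block system:
  [ Q   A^T ] [ x     ]   [-c ]
  [ A    0  ] [ lambda ] = [ b ]

Solving the linear system:
  x*      = (1.7521, -0.8264, -1.2479)
  lambda* = (6.7149)
  f(x*)   = 22.3678

x* = (1.7521, -0.8264, -1.2479), lambda* = (6.7149)


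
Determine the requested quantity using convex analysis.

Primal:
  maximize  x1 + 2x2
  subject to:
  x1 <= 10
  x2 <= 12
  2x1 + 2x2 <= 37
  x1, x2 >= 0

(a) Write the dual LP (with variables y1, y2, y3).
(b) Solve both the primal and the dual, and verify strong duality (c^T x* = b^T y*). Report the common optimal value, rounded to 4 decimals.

The standard primal-dual pair for 'max c^T x s.t. A x <= b, x >= 0' is:
  Dual:  min b^T y  s.t.  A^T y >= c,  y >= 0.

So the dual LP is:
  minimize  10y1 + 12y2 + 37y3
  subject to:
    y1 + 2y3 >= 1
    y2 + 2y3 >= 2
    y1, y2, y3 >= 0

Solving the primal: x* = (6.5, 12).
  primal value c^T x* = 30.5.
Solving the dual: y* = (0, 1, 0.5).
  dual value b^T y* = 30.5.
Strong duality: c^T x* = b^T y*. Confirmed.

30.5


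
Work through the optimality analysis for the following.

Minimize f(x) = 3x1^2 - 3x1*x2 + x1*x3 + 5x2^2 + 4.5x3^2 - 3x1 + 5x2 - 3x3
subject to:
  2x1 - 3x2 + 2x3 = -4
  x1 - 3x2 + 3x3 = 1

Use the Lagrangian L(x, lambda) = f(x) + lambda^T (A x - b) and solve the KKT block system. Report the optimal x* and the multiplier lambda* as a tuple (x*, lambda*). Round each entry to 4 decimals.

Form the Lagrangian:
  L(x, lambda) = (1/2) x^T Q x + c^T x + lambda^T (A x - b)
Stationarity (grad_x L = 0): Q x + c + A^T lambda = 0.
Primal feasibility: A x = b.

This gives the KKT block system:
  [ Q   A^T ] [ x     ]   [-c ]
  [ A    0  ] [ lambda ] = [ b ]

Solving the linear system:
  x*      = (-3.6929, -0.2573, 1.3071)
  lambda* = (18.5768, -14.0747)
  f(x*)   = 47.1266

x* = (-3.6929, -0.2573, 1.3071), lambda* = (18.5768, -14.0747)


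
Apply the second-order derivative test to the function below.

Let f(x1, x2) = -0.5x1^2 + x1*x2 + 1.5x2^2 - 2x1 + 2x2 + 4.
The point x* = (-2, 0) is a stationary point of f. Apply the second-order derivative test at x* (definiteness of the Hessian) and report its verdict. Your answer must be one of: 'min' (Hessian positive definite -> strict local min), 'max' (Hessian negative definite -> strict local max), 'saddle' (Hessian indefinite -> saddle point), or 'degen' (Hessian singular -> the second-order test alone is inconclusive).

Compute the Hessian H = grad^2 f:
  H = [[-1, 1], [1, 3]]
Verify stationarity: grad f(x*) = H x* + g = (0, 0).
Eigenvalues of H: -1.2361, 3.2361.
Eigenvalues have mixed signs, so H is indefinite -> x* is a saddle point.

saddle


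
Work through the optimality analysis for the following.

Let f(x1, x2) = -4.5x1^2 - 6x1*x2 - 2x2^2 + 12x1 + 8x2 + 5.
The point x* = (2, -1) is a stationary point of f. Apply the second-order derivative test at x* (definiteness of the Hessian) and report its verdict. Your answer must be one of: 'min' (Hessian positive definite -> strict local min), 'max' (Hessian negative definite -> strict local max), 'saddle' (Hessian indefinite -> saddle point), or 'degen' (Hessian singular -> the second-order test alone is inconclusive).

Compute the Hessian H = grad^2 f:
  H = [[-9, -6], [-6, -4]]
Verify stationarity: grad f(x*) = H x* + g = (0, 0).
Eigenvalues of H: -13, 0.
H has a zero eigenvalue (singular; negative semidefinite but not definite), so H is neither positive definite, negative definite, nor indefinite. The second-order test alone is inconclusive -> degen.
(Indeed, f is constant along the null direction of H through x*, so x* is not a strict local extremum.)

degen


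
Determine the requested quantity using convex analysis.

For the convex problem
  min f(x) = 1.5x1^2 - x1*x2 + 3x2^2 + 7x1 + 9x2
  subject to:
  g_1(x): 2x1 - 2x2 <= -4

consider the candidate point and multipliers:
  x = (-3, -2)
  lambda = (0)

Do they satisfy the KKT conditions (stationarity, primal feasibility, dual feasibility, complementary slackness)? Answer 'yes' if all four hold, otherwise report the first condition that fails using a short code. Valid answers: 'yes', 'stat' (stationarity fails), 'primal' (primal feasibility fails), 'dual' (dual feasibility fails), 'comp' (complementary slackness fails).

Gradient of f: grad f(x) = Q x + c = (0, 0)
Constraint values g_i(x) = a_i^T x - b_i:
  g_1((-3, -2)) = 2
Stationarity residual: grad f(x) + sum_i lambda_i a_i = (0, 0)
  -> stationarity OK
Primal feasibility (all g_i <= 0): FAILS
Dual feasibility (all lambda_i >= 0): OK
Complementary slackness (lambda_i * g_i(x) = 0 for all i): OK

Verdict: the first failing condition is primal_feasibility -> primal.

primal


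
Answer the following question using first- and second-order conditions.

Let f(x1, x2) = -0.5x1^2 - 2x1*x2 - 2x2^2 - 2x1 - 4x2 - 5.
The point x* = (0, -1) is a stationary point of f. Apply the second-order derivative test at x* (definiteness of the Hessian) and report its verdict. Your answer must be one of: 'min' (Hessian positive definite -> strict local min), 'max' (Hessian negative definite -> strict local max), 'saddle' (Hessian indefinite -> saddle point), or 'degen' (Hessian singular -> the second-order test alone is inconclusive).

Compute the Hessian H = grad^2 f:
  H = [[-1, -2], [-2, -4]]
Verify stationarity: grad f(x*) = H x* + g = (0, 0).
Eigenvalues of H: -5, 0.
H has a zero eigenvalue (singular; negative semidefinite but not definite), so H is neither positive definite, negative definite, nor indefinite. The second-order test alone is inconclusive -> degen.
(Indeed, f is constant along the null direction of H through x*, so x* is not a strict local extremum.)

degen


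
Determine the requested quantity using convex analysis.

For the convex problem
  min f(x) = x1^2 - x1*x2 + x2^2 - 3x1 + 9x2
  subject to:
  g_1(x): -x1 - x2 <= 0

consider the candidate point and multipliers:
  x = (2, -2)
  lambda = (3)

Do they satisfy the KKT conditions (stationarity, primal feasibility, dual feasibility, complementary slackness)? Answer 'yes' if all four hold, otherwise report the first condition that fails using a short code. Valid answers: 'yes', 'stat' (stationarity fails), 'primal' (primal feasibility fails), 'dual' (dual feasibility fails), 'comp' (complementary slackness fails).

Gradient of f: grad f(x) = Q x + c = (3, 3)
Constraint values g_i(x) = a_i^T x - b_i:
  g_1((2, -2)) = 0
Stationarity residual: grad f(x) + sum_i lambda_i a_i = (0, 0)
  -> stationarity OK
Primal feasibility (all g_i <= 0): OK
Dual feasibility (all lambda_i >= 0): OK
Complementary slackness (lambda_i * g_i(x) = 0 for all i): OK

Verdict: yes, KKT holds.

yes


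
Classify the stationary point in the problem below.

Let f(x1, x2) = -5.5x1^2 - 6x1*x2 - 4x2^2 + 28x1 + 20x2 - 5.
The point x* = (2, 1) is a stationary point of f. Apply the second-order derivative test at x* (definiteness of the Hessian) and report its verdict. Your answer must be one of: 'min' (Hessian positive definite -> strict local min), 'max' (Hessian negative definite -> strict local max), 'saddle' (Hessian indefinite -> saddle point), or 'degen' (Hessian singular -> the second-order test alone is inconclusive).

Compute the Hessian H = grad^2 f:
  H = [[-11, -6], [-6, -8]]
Verify stationarity: grad f(x*) = H x* + g = (0, 0).
Eigenvalues of H: -15.6847, -3.3153.
Both eigenvalues < 0, so H is negative definite -> x* is a strict local max.

max


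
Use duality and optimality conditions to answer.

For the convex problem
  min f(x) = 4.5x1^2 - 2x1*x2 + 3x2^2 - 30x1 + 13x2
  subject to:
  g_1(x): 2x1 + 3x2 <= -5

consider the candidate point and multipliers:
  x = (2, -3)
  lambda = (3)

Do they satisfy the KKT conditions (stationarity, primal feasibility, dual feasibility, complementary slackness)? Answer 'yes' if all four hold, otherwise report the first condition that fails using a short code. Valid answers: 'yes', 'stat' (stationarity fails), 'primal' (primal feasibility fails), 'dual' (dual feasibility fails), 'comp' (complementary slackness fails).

Gradient of f: grad f(x) = Q x + c = (-6, -9)
Constraint values g_i(x) = a_i^T x - b_i:
  g_1((2, -3)) = 0
Stationarity residual: grad f(x) + sum_i lambda_i a_i = (0, 0)
  -> stationarity OK
Primal feasibility (all g_i <= 0): OK
Dual feasibility (all lambda_i >= 0): OK
Complementary slackness (lambda_i * g_i(x) = 0 for all i): OK

Verdict: yes, KKT holds.

yes


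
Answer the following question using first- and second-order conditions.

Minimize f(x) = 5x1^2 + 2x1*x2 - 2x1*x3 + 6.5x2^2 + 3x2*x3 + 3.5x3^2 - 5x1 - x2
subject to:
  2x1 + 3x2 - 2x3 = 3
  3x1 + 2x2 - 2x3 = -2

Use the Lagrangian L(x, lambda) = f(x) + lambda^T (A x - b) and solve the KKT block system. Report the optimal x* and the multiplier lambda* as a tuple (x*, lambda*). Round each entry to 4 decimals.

Form the Lagrangian:
  L(x, lambda) = (1/2) x^T Q x + c^T x + lambda^T (A x - b)
Stationarity (grad_x L = 0): Q x + c + A^T lambda = 0.
Primal feasibility: A x = b.

This gives the KKT block system:
  [ Q   A^T ] [ x     ]   [-c ]
  [ A    0  ] [ lambda ] = [ b ]

Solving the linear system:
  x*      = (-2.8713, 2.1287, -1.1782)
  lambda* = (-21.2772, 23.2178)
  f(x*)   = 61.2475

x* = (-2.8713, 2.1287, -1.1782), lambda* = (-21.2772, 23.2178)


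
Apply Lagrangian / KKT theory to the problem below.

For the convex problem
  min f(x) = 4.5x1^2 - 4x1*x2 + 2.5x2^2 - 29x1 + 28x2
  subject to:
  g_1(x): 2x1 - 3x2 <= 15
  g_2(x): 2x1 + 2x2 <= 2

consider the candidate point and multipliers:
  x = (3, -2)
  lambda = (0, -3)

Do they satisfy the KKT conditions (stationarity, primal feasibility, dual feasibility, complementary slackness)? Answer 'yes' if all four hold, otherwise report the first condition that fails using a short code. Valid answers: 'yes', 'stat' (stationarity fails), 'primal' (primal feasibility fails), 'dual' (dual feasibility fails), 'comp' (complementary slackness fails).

Gradient of f: grad f(x) = Q x + c = (6, 6)
Constraint values g_i(x) = a_i^T x - b_i:
  g_1((3, -2)) = -3
  g_2((3, -2)) = 0
Stationarity residual: grad f(x) + sum_i lambda_i a_i = (0, 0)
  -> stationarity OK
Primal feasibility (all g_i <= 0): OK
Dual feasibility (all lambda_i >= 0): FAILS
Complementary slackness (lambda_i * g_i(x) = 0 for all i): OK

Verdict: the first failing condition is dual_feasibility -> dual.

dual


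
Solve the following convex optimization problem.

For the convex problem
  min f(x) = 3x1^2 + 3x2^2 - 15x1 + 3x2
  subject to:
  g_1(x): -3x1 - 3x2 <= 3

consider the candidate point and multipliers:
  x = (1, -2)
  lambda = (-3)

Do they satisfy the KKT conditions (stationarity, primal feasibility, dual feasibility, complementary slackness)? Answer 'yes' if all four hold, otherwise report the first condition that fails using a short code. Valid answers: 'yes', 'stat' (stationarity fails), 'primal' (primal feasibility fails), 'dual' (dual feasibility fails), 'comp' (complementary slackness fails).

Gradient of f: grad f(x) = Q x + c = (-9, -9)
Constraint values g_i(x) = a_i^T x - b_i:
  g_1((1, -2)) = 0
Stationarity residual: grad f(x) + sum_i lambda_i a_i = (0, 0)
  -> stationarity OK
Primal feasibility (all g_i <= 0): OK
Dual feasibility (all lambda_i >= 0): FAILS
Complementary slackness (lambda_i * g_i(x) = 0 for all i): OK

Verdict: the first failing condition is dual_feasibility -> dual.

dual


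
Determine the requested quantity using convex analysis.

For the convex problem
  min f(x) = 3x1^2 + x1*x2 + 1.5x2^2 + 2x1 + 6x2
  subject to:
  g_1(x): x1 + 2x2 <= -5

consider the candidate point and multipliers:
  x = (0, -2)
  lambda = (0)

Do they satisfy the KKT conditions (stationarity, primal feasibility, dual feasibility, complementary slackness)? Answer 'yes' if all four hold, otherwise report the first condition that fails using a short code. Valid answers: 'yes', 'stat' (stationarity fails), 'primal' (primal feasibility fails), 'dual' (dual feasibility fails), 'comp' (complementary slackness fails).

Gradient of f: grad f(x) = Q x + c = (0, 0)
Constraint values g_i(x) = a_i^T x - b_i:
  g_1((0, -2)) = 1
Stationarity residual: grad f(x) + sum_i lambda_i a_i = (0, 0)
  -> stationarity OK
Primal feasibility (all g_i <= 0): FAILS
Dual feasibility (all lambda_i >= 0): OK
Complementary slackness (lambda_i * g_i(x) = 0 for all i): OK

Verdict: the first failing condition is primal_feasibility -> primal.

primal
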